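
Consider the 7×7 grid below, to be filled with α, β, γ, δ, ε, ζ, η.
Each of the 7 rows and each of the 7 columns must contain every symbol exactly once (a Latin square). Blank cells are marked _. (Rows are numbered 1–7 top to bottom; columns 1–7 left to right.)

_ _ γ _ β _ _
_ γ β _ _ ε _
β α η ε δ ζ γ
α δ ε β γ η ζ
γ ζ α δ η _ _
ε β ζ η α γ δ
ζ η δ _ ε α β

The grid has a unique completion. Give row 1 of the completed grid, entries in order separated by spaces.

Row 1, column 2: row 1 has {β, γ} and column 2 has {α, β, γ, δ, ζ, η}, leaving only ε.
Row 1, column 6: row 1 has {β, γ, ε} and column 6 has {α, γ, ε, ζ, η}, leaving only δ.
Row 1, column 1: row 1 has {β, γ, δ, ε} and column 1 has {α, β, γ, ε, ζ}, leaving only η.
Row 1, column 7: row 1 has {β, γ, δ, ε, η} and column 7 has {β, γ, δ, ζ}, leaving only α.
Row 1, column 4: row 1 has {α, β, γ, δ, ε, η} and column 4 has {β, δ, ε, η}, leaving only ζ.
So row 1 reads: η ε γ ζ β δ α.

η ε γ ζ β δ α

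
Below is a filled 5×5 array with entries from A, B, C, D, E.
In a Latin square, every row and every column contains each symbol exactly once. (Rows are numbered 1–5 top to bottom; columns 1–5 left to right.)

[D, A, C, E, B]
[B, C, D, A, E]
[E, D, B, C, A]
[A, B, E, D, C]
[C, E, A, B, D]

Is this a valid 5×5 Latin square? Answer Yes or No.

Each row is a permutation of the 5 symbols, and so is each column.

Yes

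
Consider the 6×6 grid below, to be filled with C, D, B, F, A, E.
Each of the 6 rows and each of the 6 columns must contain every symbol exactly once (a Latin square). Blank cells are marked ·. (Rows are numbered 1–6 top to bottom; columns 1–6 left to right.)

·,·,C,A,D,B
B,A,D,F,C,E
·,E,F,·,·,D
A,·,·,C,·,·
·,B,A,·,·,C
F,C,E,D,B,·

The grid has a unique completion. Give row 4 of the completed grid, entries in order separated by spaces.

Row 4, column 3: row 4 has {C, A} and column 3 has {C, D, F, A, E}, leaving only B.
Row 4, column 6: row 4 has {C, B, A} and column 6 has {C, D, B, E}, leaving only F.
Row 4, column 2: row 4 has {C, B, F, A} and column 2 has {C, B, A, E}, leaving only D.
Row 4, column 5: row 4 has {C, D, B, F, A} and column 5 has {C, D, B}, leaving only E.
So row 4 reads: A D B C E F.

A D B C E F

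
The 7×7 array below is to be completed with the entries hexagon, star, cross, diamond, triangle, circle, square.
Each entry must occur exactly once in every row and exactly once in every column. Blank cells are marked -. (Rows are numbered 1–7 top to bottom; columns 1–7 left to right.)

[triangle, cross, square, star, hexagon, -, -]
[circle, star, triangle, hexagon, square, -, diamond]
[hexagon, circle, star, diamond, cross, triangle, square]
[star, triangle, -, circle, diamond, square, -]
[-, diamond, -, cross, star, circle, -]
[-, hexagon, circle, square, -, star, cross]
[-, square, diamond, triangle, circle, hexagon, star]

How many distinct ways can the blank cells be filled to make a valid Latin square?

Row 1, column 6: eliminating its row and column leaves {diamond}.
Row 1, column 7: eliminating its row and column leaves {circle}.
Row 2, column 6: eliminating its row and column leaves {cross}.
Row 4, column 3: eliminating its row and column leaves {hexagon, cross}.
Row 4, column 7: eliminating its row and column leaves {hexagon}.
Row 5, column 1: eliminating its row and column leaves {square}.
Row 5, column 3: eliminating its row and column leaves {hexagon}.
Row 5, column 7: eliminating its row and column leaves {hexagon, triangle}.
Row 6, column 1: eliminating its row and column leaves {diamond}.
Row 6, column 5: eliminating its row and column leaves {triangle}.
Row 7, column 1: eliminating its row and column leaves {cross}.
Only one assignment across all blanks avoids any row or column repeat, giving 1 completion.

1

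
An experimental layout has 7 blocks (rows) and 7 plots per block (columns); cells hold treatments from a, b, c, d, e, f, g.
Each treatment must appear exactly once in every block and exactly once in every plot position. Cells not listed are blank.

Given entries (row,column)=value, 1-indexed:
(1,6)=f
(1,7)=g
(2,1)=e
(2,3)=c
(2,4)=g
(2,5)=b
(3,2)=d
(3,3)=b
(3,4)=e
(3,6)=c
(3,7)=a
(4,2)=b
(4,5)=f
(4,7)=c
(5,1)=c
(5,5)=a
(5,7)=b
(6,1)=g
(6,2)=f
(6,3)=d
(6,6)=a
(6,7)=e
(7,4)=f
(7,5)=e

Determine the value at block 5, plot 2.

Block 2, plot 2: block 2 has {b, c, e, g} and plot 2 has {b, d, f}, leaving only a.
Block 2, plot 6: block 2 has {a, b, c, e, g} and plot 6 has {a, c, f}, leaving only d.
Block 2, plot 7: block 2 has {a, b, c, d, e, g} and plot 7 has {a, b, c, e, g}, leaving only f.
Block 3, plot 1: block 3 has {a, b, c, d, e} and plot 1 has {c, e, g}, leaving only f.
Block 3, plot 5: block 3 has {a, b, c, d, e, f} and plot 5 has {a, b, e, f}, leaving only g.
Block 5, plot 4: block 5 has {a, b, c} and plot 4 has {e, f, g}, leaving only d.
Block 4, plot 4: block 4 has {b, c, f} and plot 4 has {d, e, f, g}, leaving only a.
Block 4, plot 1: block 4 has {a, b, c, f} and plot 1 has {c, e, f, g}, leaving only d.
Block 6, plot 5: block 6 has {a, d, e, f, g} and plot 5 has {a, b, e, f, g}, leaving only c.
Block 1, plot 5: block 1 has {f, g} and plot 5 has {a, b, c, e, f, g}, leaving only d.
Block 6, plot 4: block 6 has {a, c, d, e, f, g} and plot 4 has {a, d, e, f, g}, leaving only b.
Block 1, plot 4: block 1 has {d, f, g} and plot 4 has {a, b, d, e, f, g}, leaving only c.
Block 1, plot 2: block 1 has {c, d, f, g} and plot 2 has {a, b, d, f}, leaving only e.
Block 5 already has {a, b, c, d} and plot 2 already has {a, b, d, e, f}, so block 5, plot 2 must be g.

g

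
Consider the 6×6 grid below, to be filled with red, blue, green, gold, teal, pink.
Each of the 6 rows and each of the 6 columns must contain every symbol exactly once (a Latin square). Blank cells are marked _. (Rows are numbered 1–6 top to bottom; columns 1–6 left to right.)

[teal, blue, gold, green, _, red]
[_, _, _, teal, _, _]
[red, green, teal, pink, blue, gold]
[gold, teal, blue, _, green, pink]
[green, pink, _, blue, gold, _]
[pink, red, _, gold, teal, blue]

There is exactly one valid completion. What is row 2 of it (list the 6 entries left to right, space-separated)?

Row 2, column 1: row 2 has {teal} and column 1 has {red, green, gold, teal, pink}, leaving only blue.
Row 2, column 2: row 2 has {blue, teal} and column 2 has {red, blue, green, teal, pink}, leaving only gold.
Row 2, column 6: row 2 has {blue, gold, teal} and column 6 has {red, blue, gold, pink}, leaving only green.
Row 1, column 5: row 1 has {red, blue, green, gold, teal} and column 5 has {blue, green, gold, teal}, leaving only pink.
Row 2, column 5: row 2 has {blue, green, gold, teal} and column 5 has {blue, green, gold, teal, pink}, leaving only red.
Row 2, column 3: row 2 has {red, blue, green, gold, teal} and column 3 has {blue, gold, teal}, leaving only pink.
So row 2 reads: blue gold pink teal red green.

blue gold pink teal red green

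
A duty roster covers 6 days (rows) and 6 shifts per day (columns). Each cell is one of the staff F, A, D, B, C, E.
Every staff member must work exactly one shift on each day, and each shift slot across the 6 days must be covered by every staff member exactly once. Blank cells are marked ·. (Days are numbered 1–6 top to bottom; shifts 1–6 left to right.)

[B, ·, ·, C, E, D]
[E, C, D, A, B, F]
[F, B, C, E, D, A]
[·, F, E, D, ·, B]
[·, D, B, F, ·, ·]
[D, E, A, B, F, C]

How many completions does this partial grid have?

2

Day 1, shift 2: eliminating its day and shift leaves {A}.
Day 1, shift 3: eliminating its day and shift leaves {F}.
Day 4, shift 1: eliminating its day and shift leaves {A, C}.
Day 4, shift 5: eliminating its day and shift leaves {A, C}.
Day 5, shift 1: eliminating its day and shift leaves {A, C}.
Day 5, shift 5: eliminating its day and shift leaves {A, C}.
Day 5, shift 6: eliminating its day and shift leaves {E}.
Enumerating the assignments across these blanks that avoid any day or shift repeat gives 2 completions.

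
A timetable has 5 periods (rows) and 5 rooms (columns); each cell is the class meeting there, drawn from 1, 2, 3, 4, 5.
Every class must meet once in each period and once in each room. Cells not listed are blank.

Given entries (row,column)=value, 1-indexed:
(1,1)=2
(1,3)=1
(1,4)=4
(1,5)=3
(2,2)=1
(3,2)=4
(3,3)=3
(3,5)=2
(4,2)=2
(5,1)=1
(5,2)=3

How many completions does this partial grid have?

Period 1, room 2: eliminating its period and room leaves {5}.
Period 2, room 1: eliminating its period and room leaves {3, 4, 5}.
Period 2, room 3: eliminating its period and room leaves {2, 4, 5}.
Period 2, room 4: eliminating its period and room leaves {2, 3, 5}.
Period 2, room 5: eliminating its period and room leaves {4, 5}.
Period 3, room 1: eliminating its period and room leaves {5}.
Period 3, room 4: eliminating its period and room leaves {1, 5}.
Period 4, room 1: eliminating its period and room leaves {3, 4, 5}.
Period 4, room 3: eliminating its period and room leaves {4, 5}.
Period 4, room 4: eliminating its period and room leaves {1, 3, 5}.
Period 4, room 5: eliminating its period and room leaves {1, 4, 5}.
Period 5, room 3: eliminating its period and room leaves {2, 4, 5}.
Period 5, room 4: eliminating its period and room leaves {2, 5}.
Period 5, room 5: eliminating its period and room leaves {4, 5}.
Enumerating the assignments across these blanks that avoid any period or room repeat gives 3 completions.

3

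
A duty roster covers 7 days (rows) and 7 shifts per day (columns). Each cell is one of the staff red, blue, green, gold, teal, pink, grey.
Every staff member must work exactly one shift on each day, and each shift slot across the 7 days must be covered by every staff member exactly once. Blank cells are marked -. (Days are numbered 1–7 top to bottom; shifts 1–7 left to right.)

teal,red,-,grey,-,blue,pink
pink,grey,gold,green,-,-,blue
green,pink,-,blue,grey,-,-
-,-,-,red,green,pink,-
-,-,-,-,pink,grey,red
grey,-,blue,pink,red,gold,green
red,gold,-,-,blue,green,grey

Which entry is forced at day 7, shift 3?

pink

Day 1, shift 3: day 1 has {red, blue, teal, pink, grey} and shift 3 has {blue, gold}, leaving only green.
Day 1, shift 5: day 1 has {red, blue, green, teal, pink, grey} and shift 5 has {red, blue, green, pink, grey}, leaving only gold.
Day 2, shift 5: day 2 has {blue, green, gold, pink, grey} and shift 5 has {red, blue, green, gold, pink, grey}, leaving only teal.
Day 2, shift 6: day 2 has {blue, green, gold, teal, pink, grey} and shift 6 has {blue, green, gold, pink, grey}, leaving only red.
Day 3, shift 6: day 3 has {blue, green, pink, grey} and shift 6 has {red, blue, green, gold, pink, grey}, leaving only teal.
Day 3, shift 3: day 3 has {blue, green, teal, pink, grey} and shift 3 has {blue, green, gold}, leaving only red.
Day 3, shift 7: day 3 has {red, blue, green, teal, pink, grey} and shift 7 has {red, blue, green, pink, grey}, leaving only gold.
Day 4, shift 7: day 4 has {red, green, pink} and shift 7 has {red, blue, green, gold, pink, grey}, leaving only teal.
Day 4, shift 2: day 4 has {red, green, teal, pink} and shift 2 has {red, gold, pink, grey}, leaving only blue.
Day 4, shift 1: day 4 has {red, blue, green, teal, pink} and shift 1 has {red, green, teal, pink, grey}, leaving only gold.
Day 4, shift 3: day 4 has {red, blue, green, gold, teal, pink} and shift 3 has {red, blue, green, gold}, leaving only grey.
Day 5, shift 1: day 5 has {red, pink, grey} and shift 1 has {red, green, gold, teal, pink, grey}, leaving only blue.
Day 5, shift 3: day 5 has {red, blue, pink, grey} and shift 3 has {red, blue, green, gold, grey}, leaving only teal.
Day 7 already has {red, blue, green, gold, grey} and shift 3 already has {red, blue, green, gold, teal, grey}, so day 7, shift 3 must be pink.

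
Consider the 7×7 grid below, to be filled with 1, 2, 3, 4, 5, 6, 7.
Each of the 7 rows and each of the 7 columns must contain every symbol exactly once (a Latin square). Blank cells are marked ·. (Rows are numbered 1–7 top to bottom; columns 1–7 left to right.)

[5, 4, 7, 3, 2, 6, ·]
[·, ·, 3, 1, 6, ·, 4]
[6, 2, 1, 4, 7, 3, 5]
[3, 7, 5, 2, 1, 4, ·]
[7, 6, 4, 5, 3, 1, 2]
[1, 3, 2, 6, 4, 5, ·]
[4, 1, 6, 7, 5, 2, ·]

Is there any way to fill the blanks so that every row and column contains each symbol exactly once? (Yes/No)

Yes

No row or column among the givens repeats a symbol, and propagating forced cells runs into no contradiction.
One valid completion exists (for instance, 5 4 7 3 2 6 1 / 2 5 3 1 6 7 4 / 6 2 1 4 7 3 5 / 3 7 5 2 1 4 6 / 7 6 4 5 3 1 2 / 1 3 2 6 4 5 7 / 4 1 6 7 5 2 3).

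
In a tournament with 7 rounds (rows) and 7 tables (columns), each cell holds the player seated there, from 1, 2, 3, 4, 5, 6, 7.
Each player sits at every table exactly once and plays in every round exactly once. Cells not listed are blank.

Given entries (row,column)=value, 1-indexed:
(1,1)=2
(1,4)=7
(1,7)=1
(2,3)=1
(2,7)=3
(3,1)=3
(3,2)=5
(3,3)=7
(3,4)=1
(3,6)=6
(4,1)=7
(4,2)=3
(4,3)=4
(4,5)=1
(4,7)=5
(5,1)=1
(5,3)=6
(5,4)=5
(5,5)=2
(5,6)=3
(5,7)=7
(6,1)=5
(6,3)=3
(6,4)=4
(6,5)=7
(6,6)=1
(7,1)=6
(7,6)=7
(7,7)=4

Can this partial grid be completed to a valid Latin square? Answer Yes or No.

Yes

No round or table among the givens repeats a symbol, and propagating forced cells runs into no contradiction.
One valid completion exists (for instance, 2 6 5 7 3 4 1 / 4 7 1 2 6 5 3 / 3 5 7 1 4 6 2 / 7 3 4 6 1 2 5 / 1 4 6 5 2 3 7 / 5 2 3 4 7 1 6 / 6 1 2 3 5 7 4).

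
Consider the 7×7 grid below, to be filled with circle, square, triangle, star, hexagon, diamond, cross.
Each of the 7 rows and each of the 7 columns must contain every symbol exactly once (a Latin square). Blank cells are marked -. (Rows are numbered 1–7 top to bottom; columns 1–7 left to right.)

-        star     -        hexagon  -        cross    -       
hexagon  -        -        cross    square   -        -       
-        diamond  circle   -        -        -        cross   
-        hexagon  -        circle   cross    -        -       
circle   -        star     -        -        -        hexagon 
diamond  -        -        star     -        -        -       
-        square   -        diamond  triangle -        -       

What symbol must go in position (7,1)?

cross

Row 5, column 5: row 5 has {circle, star, hexagon} and column 5 has {square, triangle, cross}, leaving only diamond.
Row 1, column 5: row 1 has {star, hexagon, cross} and column 5 has {square, triangle, diamond, cross}, leaving only circle.
Row 6, column 5: row 6 has {star, diamond} and column 5 has {circle, square, triangle, diamond, cross}, leaving only hexagon.
Row 3, column 5: row 3 has {circle, diamond, cross} and column 5 has {circle, square, triangle, hexagon, diamond, cross}, leaving only star.
Row 7, column 1 is narrowed to {star, cross}.
If it were star, propagating the remaining blanks reaches a contradiction.
So row 7, column 1 must be cross.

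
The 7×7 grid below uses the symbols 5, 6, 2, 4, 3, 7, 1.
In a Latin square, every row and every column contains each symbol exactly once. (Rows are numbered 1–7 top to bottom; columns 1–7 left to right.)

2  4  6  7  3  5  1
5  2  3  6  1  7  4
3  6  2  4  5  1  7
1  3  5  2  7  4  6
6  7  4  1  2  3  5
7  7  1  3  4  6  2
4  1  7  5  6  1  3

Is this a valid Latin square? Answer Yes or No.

Row 7 contains 1 twice (at columns 2 and 6); row 6 is also not a permutation.

No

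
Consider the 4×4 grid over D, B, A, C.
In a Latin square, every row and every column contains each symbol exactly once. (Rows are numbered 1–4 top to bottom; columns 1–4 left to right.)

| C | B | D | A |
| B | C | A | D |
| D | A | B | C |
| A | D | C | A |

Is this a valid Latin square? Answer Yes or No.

Column 4 contains A twice (at rows 1 and 4), so it is not a permutation.

No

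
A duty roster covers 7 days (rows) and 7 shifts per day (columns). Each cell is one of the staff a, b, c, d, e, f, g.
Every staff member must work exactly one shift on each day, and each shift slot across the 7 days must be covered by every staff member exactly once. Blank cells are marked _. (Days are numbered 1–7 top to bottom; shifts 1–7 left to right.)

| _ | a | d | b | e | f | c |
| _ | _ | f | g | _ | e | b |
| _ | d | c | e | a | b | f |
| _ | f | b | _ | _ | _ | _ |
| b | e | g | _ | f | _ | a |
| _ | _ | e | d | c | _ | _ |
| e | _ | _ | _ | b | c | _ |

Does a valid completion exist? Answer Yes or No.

No

Day 1, shift 1: day 1 has {a, b, c, d, e, f} and shift 1 has {b, e}, so it must be g.
Now day 3, shift 1: day 3 together with shift 1 already contain {a, b, c, d, e, f, g} — every symbol — so nothing can go there. The grid has no valid completion.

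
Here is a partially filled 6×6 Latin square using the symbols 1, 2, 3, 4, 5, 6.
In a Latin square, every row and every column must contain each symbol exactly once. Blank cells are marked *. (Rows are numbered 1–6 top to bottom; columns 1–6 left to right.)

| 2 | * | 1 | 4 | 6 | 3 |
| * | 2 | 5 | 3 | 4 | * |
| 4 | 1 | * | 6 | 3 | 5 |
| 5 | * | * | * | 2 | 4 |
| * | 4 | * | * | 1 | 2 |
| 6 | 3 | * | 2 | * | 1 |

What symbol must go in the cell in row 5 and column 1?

Row 5 already has {1, 2, 4} and column 1 already has {2, 4, 5, 6}, so row 5, column 1 must be 3.

3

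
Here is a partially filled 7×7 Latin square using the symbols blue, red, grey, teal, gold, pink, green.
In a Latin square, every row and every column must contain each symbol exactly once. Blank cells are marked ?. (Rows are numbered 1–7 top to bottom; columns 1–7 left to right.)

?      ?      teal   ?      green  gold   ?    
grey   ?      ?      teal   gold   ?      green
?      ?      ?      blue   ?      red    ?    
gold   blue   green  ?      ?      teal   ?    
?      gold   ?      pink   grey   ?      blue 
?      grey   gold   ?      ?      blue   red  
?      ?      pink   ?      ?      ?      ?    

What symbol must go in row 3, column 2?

teal

Row 2, column 6: row 2 has {grey, teal, gold, green} and column 6 has {blue, red, teal, gold}, leaving only pink.
Row 2, column 2: row 2 has {grey, teal, gold, pink, green} and column 2 has {blue, grey, gold}, leaving only red.
Row 1, column 2: row 1 has {teal, gold, green} and column 2 has {blue, red, grey, gold}, leaving only pink.
Row 1, column 7: row 1 has {teal, gold, pink, green} and column 7 has {blue, red, green}, leaving only grey.
Row 1, column 4: row 1 has {grey, teal, gold, pink, green} and column 4 has {blue, teal, pink}, leaving only red.
Row 1, column 1: row 1 has {red, grey, teal, gold, pink, green} and column 1 has {grey, gold}, leaving only blue.
Row 2, column 3: row 2 has {red, grey, teal, gold, pink, green} and column 3 has {teal, gold, pink, green}, leaving only blue.
Row 3, column 3: row 3 has {blue, red} and column 3 has {blue, teal, gold, pink, green}, leaving only grey.
Row 4, column 4: row 4 has {blue, teal, gold, green} and column 4 has {blue, red, teal, pink}, leaving only grey.
Row 4, column 7: row 4 has {blue, grey, teal, gold, green} and column 7 has {blue, red, grey, green}, leaving only pink.
Row 4, column 5: row 4 has {blue, grey, teal, gold, pink, green} and column 5 has {grey, gold, green}, leaving only red.
Row 5, column 3: row 5 has {blue, grey, gold, pink} and column 3 has {blue, grey, teal, gold, pink, green}, leaving only red.
Row 5, column 6: row 5 has {blue, red, grey, gold, pink} and column 6 has {blue, red, teal, gold, pink}, leaving only green.
Row 5, column 1: row 5 has {blue, red, grey, gold, pink, green} and column 1 has {blue, grey, gold}, leaving only teal.
Row 6, column 4: row 6 has {blue, red, grey, gold} and column 4 has {blue, red, grey, teal, pink}, leaving only green.
Row 6, column 1: row 6 has {blue, red, grey, gold, green} and column 1 has {blue, grey, teal, gold}, leaving only pink.
Row 3, column 1: row 3 has {blue, red, grey} and column 1 has {blue, grey, teal, gold, pink}, leaving only green.
Row 3 already has {blue, red, grey, green} and column 2 already has {blue, red, grey, gold, pink}, so row 3, column 2 must be teal.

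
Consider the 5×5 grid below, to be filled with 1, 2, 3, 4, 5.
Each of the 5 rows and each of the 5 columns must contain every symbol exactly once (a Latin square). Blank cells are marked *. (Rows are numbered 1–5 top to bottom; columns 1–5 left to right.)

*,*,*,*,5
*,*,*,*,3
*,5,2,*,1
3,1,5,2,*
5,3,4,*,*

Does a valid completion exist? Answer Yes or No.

No row or column among the givens repeats a symbol, and propagating forced cells runs into no contradiction.
One valid completion exists (for instance, 1 2 3 4 5 / 2 4 1 5 3 / 4 5 2 3 1 / 3 1 5 2 4 / 5 3 4 1 2).

Yes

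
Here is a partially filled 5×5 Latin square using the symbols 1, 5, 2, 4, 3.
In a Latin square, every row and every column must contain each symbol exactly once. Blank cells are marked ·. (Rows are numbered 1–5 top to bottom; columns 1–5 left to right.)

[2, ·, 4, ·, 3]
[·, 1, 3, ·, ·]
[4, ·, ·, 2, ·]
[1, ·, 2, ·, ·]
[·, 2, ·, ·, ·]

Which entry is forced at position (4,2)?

4

Row 1, column 2: row 1 has {2, 4, 3} and column 2 has {1, 2}, leaving only 5.
Row 1, column 4: row 1 has {5, 2, 4, 3} and column 4 has {2}, leaving only 1.
Row 2, column 1: row 2 has {1, 3} and column 1 has {1, 2, 4}, leaving only 5.
Row 2, column 4: row 2 has {1, 5, 3} and column 4 has {1, 2}, leaving only 4.
Row 2, column 5: row 2 has {1, 5, 4, 3} and column 5 has {3}, leaving only 2.
Row 3, column 2: row 3 has {2, 4} and column 2 has {1, 5, 2}, leaving only 3.
Row 4 already has {1, 2} and column 2 already has {1, 5, 2, 3}, so row 4, column 2 must be 4.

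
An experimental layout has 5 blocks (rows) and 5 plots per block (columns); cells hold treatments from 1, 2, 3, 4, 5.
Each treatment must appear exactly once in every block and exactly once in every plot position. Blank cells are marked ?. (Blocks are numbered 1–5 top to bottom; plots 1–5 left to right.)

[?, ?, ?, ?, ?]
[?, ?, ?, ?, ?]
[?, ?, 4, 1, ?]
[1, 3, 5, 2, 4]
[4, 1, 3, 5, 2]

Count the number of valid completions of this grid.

Block 1, plot 1: eliminating its block and plot leaves {2, 3, 5}.
Block 1, plot 2: eliminating its block and plot leaves {2, 4, 5}.
Block 1, plot 3: eliminating its block and plot leaves {1, 2}.
Block 1, plot 4: eliminating its block and plot leaves {3, 4}.
Block 1, plot 5: eliminating its block and plot leaves {1, 3, 5}.
Block 2, plot 1: eliminating its block and plot leaves {2, 3, 5}.
Block 2, plot 2: eliminating its block and plot leaves {2, 4, 5}.
Block 2, plot 3: eliminating its block and plot leaves {1, 2}.
Block 2, plot 4: eliminating its block and plot leaves {3, 4}.
Block 2, plot 5: eliminating its block and plot leaves {1, 3, 5}.
Block 3, plot 1: eliminating its block and plot leaves {2, 3, 5}.
Block 3, plot 2: eliminating its block and plot leaves {2, 5}.
Block 3, plot 5: eliminating its block and plot leaves {3, 5}.
Enumerating the assignments across these blanks that avoid any block or plot repeat gives 6 completions.

6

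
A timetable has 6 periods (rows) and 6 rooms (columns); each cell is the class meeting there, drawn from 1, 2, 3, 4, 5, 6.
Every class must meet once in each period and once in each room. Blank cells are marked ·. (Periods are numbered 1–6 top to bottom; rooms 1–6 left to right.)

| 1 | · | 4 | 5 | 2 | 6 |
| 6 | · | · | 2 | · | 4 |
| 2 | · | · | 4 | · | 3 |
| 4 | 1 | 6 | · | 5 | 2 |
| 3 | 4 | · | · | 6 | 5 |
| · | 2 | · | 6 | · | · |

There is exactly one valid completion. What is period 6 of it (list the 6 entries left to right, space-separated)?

Period 6, room 1: period 6 has {2, 6} and room 1 has {1, 2, 3, 4, 6}, leaving only 5.
Period 6, room 6: period 6 has {2, 5, 6} and room 6 has {2, 3, 4, 5, 6}, leaving only 1.
Period 6, room 3: period 6 has {1, 2, 5, 6} and room 3 has {4, 6}, leaving only 3.
Period 6, room 5: period 6 has {1, 2, 3, 5, 6} and room 5 has {2, 5, 6}, leaving only 4.
So period 6 reads: 5 2 3 6 4 1.

5 2 3 6 4 1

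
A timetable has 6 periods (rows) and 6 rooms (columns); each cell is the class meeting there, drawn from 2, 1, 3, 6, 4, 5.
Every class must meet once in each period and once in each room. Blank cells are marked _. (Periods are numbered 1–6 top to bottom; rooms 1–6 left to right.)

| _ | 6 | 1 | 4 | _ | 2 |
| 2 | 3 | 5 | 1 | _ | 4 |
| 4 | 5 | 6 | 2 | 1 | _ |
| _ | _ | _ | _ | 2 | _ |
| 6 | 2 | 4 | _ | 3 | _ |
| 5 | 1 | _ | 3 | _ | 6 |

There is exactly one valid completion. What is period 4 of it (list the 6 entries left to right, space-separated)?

Period 4, room 2: period 4 has {2} and room 2 has {2, 1, 3, 6, 5}, leaving only 4.
Period 4, room 3: period 4 has {2, 4} and room 3 has {1, 6, 4, 5}, leaving only 3.
Period 4, room 1: period 4 has {2, 3, 4} and room 1 has {2, 6, 4, 5}, leaving only 1.
Period 4, room 6: period 4 has {2, 1, 3, 4} and room 6 has {2, 6, 4}, leaving only 5.
Period 4, room 4: period 4 has {2, 1, 3, 4, 5} and room 4 has {2, 1, 3, 4}, leaving only 6.
So period 4 reads: 1 4 3 6 2 5.

1 4 3 6 2 5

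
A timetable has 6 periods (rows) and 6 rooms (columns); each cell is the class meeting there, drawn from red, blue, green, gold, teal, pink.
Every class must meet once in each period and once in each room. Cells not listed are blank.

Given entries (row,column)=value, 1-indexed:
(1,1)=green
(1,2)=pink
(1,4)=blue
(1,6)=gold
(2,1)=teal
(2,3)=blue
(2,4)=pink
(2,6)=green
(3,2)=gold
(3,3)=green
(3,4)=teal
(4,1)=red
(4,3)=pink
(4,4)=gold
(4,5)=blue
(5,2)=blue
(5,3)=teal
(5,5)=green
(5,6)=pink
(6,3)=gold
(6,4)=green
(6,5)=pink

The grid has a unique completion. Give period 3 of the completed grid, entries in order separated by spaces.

pink gold green teal red blue

Period 3, room 5: period 3 has {green, gold, teal} and room 5 has {blue, green, pink}, leaving only red.
Period 3, room 6: period 3 has {red, green, gold, teal} and room 6 has {green, gold, pink}, leaving only blue.
Period 3, room 1: period 3 has {red, blue, green, gold, teal} and room 1 has {red, green, teal}, leaving only pink.
So period 3 reads: pink gold green teal red blue.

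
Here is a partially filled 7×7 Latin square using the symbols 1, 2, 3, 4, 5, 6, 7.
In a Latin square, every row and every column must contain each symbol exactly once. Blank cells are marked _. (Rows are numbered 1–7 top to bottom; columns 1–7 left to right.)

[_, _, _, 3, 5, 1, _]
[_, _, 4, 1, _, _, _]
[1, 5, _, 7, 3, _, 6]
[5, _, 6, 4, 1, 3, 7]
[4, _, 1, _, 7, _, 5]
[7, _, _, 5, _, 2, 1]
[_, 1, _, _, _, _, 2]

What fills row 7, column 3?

Row 1, column 7: row 1 has {1, 3, 5} and column 7 has {1, 2, 5, 6, 7}, leaving only 4.
Row 2, column 7: row 2 has {1, 4} and column 7 has {1, 2, 4, 5, 6, 7}, leaving only 3.
Row 3, column 3: row 3 has {1, 3, 5, 6, 7} and column 3 has {1, 4, 6}, leaving only 2.
Row 1, column 3: row 1 has {1, 3, 4, 5} and column 3 has {1, 2, 4, 6}, leaving only 7.
Row 3, column 6: row 3 has {1, 2, 3, 5, 6, 7} and column 6 has {1, 2, 3}, leaving only 4.
Row 4, column 2: row 4 has {1, 3, 4, 5, 6, 7} and column 2 has {1, 5}, leaving only 2.
Row 1, column 2: row 1 has {1, 3, 4, 5, 7} and column 2 has {1, 2, 5}, leaving only 6.
Row 1, column 1: row 1 has {1, 3, 4, 5, 6, 7} and column 1 has {1, 4, 5, 7}, leaving only 2.
Row 2, column 1: row 2 has {1, 3, 4} and column 1 has {1, 2, 4, 5, 7}, leaving only 6.
Row 2, column 2: row 2 has {1, 3, 4, 6} and column 2 has {1, 2, 5, 6}, leaving only 7.
Row 2, column 5: row 2 has {1, 3, 4, 6, 7} and column 5 has {1, 3, 5, 7}, leaving only 2.
Row 2, column 6: row 2 has {1, 2, 3, 4, 6, 7} and column 6 has {1, 2, 3, 4}, leaving only 5.
Row 5, column 2: row 5 has {1, 4, 5, 7} and column 2 has {1, 2, 5, 6, 7}, leaving only 3.
Row 5, column 6: row 5 has {1, 3, 4, 5, 7} and column 6 has {1, 2, 3, 4, 5}, leaving only 6.
Row 5, column 4: row 5 has {1, 3, 4, 5, 6, 7} and column 4 has {1, 3, 4, 5, 7}, leaving only 2.
Row 6, column 2: row 6 has {1, 2, 5, 7} and column 2 has {1, 2, 3, 5, 6, 7}, leaving only 4.
Row 6, column 3: row 6 has {1, 2, 4, 5, 7} and column 3 has {1, 2, 4, 6, 7}, leaving only 3.
Row 7 already has {1, 2} and column 3 already has {1, 2, 3, 4, 6, 7}, so row 7, column 3 must be 5.

5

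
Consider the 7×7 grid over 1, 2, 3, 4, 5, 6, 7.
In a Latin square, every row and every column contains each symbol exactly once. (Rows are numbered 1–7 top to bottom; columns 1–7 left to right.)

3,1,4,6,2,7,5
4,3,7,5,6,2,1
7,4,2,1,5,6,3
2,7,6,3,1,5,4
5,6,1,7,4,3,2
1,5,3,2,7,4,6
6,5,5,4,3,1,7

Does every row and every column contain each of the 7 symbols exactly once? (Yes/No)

Row 7 contains 5 twice (at columns 2 and 3), so it is not a permutation.

No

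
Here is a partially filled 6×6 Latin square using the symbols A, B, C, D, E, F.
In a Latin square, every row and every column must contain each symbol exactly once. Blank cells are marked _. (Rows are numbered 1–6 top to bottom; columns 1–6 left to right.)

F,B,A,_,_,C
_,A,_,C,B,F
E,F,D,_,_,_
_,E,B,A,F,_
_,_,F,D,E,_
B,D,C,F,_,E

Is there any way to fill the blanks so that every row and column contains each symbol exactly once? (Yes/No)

Yes

No row or column among the givens repeats a symbol, and propagating forced cells runs into no contradiction.
One valid completion exists (for instance, F B A E D C / D A E C B F / E F D B C A / C E B A F D / A C F D E B / B D C F A E).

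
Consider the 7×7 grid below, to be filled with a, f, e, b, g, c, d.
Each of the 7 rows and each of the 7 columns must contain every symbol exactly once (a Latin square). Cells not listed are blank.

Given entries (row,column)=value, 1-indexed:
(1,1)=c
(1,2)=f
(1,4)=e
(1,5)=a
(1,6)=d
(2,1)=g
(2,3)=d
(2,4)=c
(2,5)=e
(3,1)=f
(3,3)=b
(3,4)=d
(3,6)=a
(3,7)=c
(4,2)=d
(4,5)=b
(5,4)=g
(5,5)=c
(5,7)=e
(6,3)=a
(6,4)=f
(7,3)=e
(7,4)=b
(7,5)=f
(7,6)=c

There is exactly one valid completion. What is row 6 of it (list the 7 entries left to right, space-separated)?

Row 1, column 3: row 1 has {a, f, e, c, d} and column 3 has {a, e, b, d}, leaving only g.
Row 1, column 7: row 1 has {a, f, e, g, c, d} and column 7 has {e, c}, leaving only b.
Row 3, column 5: row 3 has {a, f, b, c, d} and column 5 has {a, f, e, b, c}, leaving only g.
Row 6, column 5: row 6 has {a, f} and column 5 has {a, f, e, b, g, c}, leaving only d.
Row 6, column 7: row 6 has {a, f, d} and column 7 has {e, b, c}, leaving only g.
Row 3, column 2: row 3 has {a, f, b, g, c, d} and column 2 has {f, d}, leaving only e.
Row 4, column 4: row 4 has {b, d} and column 4 has {f, e, b, g, c, d}, leaving only a.
Row 4, column 1: row 4 has {a, b, d} and column 1 has {f, g, c}, leaving only e.
Row 6, column 1: row 6 has {a, f, g, d} and column 1 has {f, e, g, c}, leaving only b.
Row 6, column 2: row 6 has {a, f, b, g, d} and column 2 has {f, e, d}, leaving only c.
Row 6, column 6: row 6 has {a, f, b, g, c, d} and column 6 has {a, c, d}, leaving only e.
So row 6 reads: b c a f d e g.

b c a f d e g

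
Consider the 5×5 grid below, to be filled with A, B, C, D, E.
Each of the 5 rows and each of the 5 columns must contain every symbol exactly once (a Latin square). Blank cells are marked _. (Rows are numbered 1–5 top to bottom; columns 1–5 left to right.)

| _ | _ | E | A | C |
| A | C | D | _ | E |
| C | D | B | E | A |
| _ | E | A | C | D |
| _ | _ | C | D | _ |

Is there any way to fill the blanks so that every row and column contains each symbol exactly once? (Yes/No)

No row or column among the givens repeats a symbol, and propagating forced cells runs into no contradiction.
One valid completion exists (for instance, D B E A C / A C D B E / C D B E A / B E A C D / E A C D B).

Yes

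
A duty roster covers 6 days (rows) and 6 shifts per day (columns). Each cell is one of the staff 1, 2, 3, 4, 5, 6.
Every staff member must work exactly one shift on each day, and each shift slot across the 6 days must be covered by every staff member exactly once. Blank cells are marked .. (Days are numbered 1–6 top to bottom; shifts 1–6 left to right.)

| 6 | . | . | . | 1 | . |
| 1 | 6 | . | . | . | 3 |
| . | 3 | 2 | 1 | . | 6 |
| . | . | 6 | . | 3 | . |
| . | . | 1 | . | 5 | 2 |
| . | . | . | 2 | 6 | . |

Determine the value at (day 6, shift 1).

4

Day 3, shift 5: day 3 has {1, 2, 3, 6} and shift 5 has {1, 3, 5, 6}, leaving only 4.
Day 2, shift 5: day 2 has {1, 3, 6} and shift 5 has {1, 3, 4, 5, 6}, leaving only 2.
Day 3, shift 1: day 3 has {1, 2, 3, 4, 6} and shift 1 has {1, 6}, leaving only 5.
Day 5, shift 2: day 5 has {1, 2, 5} and shift 2 has {3, 6}, leaving only 4.
Day 5, shift 1: day 5 has {1, 2, 4, 5} and shift 1 has {1, 5, 6}, leaving only 3.
Day 6 already has {2, 6} and shift 1 already has {1, 3, 5, 6}, so day 6, shift 1 must be 4.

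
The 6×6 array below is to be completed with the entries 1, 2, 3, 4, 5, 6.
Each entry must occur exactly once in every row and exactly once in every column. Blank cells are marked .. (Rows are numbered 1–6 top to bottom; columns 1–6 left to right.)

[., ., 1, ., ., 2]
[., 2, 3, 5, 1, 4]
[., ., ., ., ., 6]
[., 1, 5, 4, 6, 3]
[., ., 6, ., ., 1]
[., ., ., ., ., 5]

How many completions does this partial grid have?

Row 1, column 1: eliminating its row and column leaves {3, 4, 5, 6}.
Row 1, column 2: eliminating its row and column leaves {3, 4, 5, 6}.
Row 1, column 4: eliminating its row and column leaves {3, 6}.
Row 1, column 5: eliminating its row and column leaves {3, 4, 5}.
Row 2, column 1: eliminating its row and column leaves {6}.
Row 3, column 1: eliminating its row and column leaves {1, 2, 3, 4, 5}.
Row 3, column 2: eliminating its row and column leaves {3, 4, 5}.
Row 3, column 3: eliminating its row and column leaves {2, 4}.
Row 3, column 4: eliminating its row and column leaves {1, 2, 3}.
Row 3, column 5: eliminating its row and column leaves {2, 3, 4, 5}.
Row 4, column 1: eliminating its row and column leaves {2}.
Row 5, column 1: eliminating its row and column leaves {2, 3, 4, 5}.
Row 5, column 2: eliminating its row and column leaves {3, 4, 5}.
Row 5, column 4: eliminating its row and column leaves {2, 3}.
Row 5, column 5: eliminating its row and column leaves {2, 3, 4, 5}.
Row 6, column 1: eliminating its row and column leaves {1, 2, 3, 4, 6}.
Row 6, column 2: eliminating its row and column leaves {3, 4, 6}.
Row 6, column 3: eliminating its row and column leaves {2, 4}.
Row 6, column 4: eliminating its row and column leaves {1, 2, 3, 6}.
Row 6, column 5: eliminating its row and column leaves {2, 3, 4}.
Enumerating the assignments across these blanks that avoid any row or column repeat gives 40 completions.

40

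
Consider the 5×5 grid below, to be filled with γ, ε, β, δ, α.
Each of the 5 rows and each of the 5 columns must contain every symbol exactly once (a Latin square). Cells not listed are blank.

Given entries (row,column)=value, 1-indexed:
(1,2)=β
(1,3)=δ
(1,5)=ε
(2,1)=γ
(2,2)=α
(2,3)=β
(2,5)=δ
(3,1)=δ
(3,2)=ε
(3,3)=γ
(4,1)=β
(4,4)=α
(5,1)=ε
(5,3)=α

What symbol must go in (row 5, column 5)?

β

Row 1, column 1: row 1 has {ε, β, δ} and column 1 has {γ, ε, β, δ}, leaving only α.
Row 1, column 4: row 1 has {ε, β, δ, α} and column 4 has {α}, leaving only γ.
Row 2, column 4: row 2 has {γ, β, δ, α} and column 4 has {γ, α}, leaving only ε.
Row 3, column 4: row 3 has {γ, ε, δ} and column 4 has {γ, ε, α}, leaving only β.
Row 3, column 5: row 3 has {γ, ε, β, δ} and column 5 has {ε, δ}, leaving only α.
Row 4, column 3: row 4 has {β, α} and column 3 has {γ, β, δ, α}, leaving only ε.
Row 4, column 5: row 4 has {ε, β, α} and column 5 has {ε, δ, α}, leaving only γ.
Row 5 already has {ε, α} and column 5 already has {γ, ε, δ, α}, so row 5, column 5 must be β.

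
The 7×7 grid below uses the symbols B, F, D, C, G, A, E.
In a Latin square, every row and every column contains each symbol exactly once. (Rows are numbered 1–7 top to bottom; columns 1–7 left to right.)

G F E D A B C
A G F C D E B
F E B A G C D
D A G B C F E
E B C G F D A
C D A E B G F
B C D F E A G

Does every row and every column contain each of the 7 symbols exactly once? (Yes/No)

Yes

Each row is a permutation of the 7 symbols, and so is each column.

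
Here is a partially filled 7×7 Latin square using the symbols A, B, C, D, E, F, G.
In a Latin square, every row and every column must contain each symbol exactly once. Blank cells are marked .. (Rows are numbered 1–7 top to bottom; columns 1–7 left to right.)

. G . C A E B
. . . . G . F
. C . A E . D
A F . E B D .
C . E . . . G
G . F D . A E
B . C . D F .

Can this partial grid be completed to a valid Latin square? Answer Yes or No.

No

Row 1, column 3: row 1 has {A, B, C, E, G} and column 3 has {C, E, F}, so it must be D.
Row 1, column 1: row 1 has {A, B, C, D, E, G} and column 1 has {A, B, C, G}, so it must be F.
Now row 3, column 1: row 3 together with column 1 already contain {A, B, C, D, E, F, G} — every symbol — so nothing can go there. The grid has no valid completion.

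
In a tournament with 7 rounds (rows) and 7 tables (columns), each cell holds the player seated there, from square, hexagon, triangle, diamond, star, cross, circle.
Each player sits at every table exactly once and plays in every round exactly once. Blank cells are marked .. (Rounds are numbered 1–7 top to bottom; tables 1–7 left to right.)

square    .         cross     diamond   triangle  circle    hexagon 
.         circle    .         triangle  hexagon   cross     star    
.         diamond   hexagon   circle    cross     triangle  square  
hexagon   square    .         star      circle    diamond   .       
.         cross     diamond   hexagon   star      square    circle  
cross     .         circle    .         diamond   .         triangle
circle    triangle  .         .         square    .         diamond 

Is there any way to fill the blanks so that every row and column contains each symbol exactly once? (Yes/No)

No round or table among the givens repeats a symbol, and propagating forced cells runs into no contradiction.
One valid completion exists (for instance, square star cross diamond triangle circle hexagon / diamond circle square triangle hexagon cross star / star diamond hexagon circle cross triangle square / hexagon square triangle star circle diamond cross / triangle cross diamond hexagon star square circle / cross hexagon circle square diamond star triangle / circle triangle star cross square hexagon diamond).

Yes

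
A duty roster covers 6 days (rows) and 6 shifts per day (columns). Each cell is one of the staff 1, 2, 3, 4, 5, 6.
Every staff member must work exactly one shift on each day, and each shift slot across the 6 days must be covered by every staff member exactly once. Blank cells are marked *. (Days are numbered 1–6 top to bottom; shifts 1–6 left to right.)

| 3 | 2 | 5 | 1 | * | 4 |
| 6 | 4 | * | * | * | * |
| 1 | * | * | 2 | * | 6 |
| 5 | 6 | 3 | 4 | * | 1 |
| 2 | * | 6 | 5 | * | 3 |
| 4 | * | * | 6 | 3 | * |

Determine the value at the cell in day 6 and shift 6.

2

Day 1, shift 5: day 1 has {1, 2, 3, 4, 5} and shift 5 has {3}, leaving only 6.
Day 2, shift 4: day 2 has {4, 6} and shift 4 has {1, 2, 4, 5, 6}, leaving only 3.
Day 3, shift 3: day 3 has {1, 2, 6} and shift 3 has {3, 5, 6}, leaving only 4.
Day 3, shift 5: day 3 has {1, 2, 4, 6} and shift 5 has {3, 6}, leaving only 5.
Day 3, shift 2: day 3 has {1, 2, 4, 5, 6} and shift 2 has {2, 4, 6}, leaving only 3.
Day 4, shift 5: day 4 has {1, 3, 4, 5, 6} and shift 5 has {3, 5, 6}, leaving only 2.
Day 2, shift 5: day 2 has {3, 4, 6} and shift 5 has {2, 3, 5, 6}, leaving only 1.
Day 2, shift 3: day 2 has {1, 3, 4, 6} and shift 3 has {3, 4, 5, 6}, leaving only 2.
Day 2, shift 6: day 2 has {1, 2, 3, 4, 6} and shift 6 has {1, 3, 4, 6}, leaving only 5.
Day 6 already has {3, 4, 6} and shift 6 already has {1, 3, 4, 5, 6}, so day 6, shift 6 must be 2.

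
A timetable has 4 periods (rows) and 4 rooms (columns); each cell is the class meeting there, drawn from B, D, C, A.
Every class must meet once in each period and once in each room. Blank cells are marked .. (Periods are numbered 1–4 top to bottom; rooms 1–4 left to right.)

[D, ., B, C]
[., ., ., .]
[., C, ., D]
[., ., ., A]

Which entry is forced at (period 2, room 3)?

Period 1, room 2: period 1 has {B, D, C} and room 2 has {C}, leaving only A.
Period 2, room 4: period 2 has {} and room 4 has {D, C, A}, leaving only B.
Period 2, room 2: period 2 has {B} and room 2 has {C, A}, leaving only D.
Period 3, room 3: period 3 has {D, C} and room 3 has {B}, leaving only A.
Period 2 already has {B, D} and room 3 already has {B, A}, so period 2, room 3 must be C.

C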